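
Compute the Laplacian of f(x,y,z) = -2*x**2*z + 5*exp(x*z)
5*x**2*exp(x*z) + z*(5*z*exp(x*z) - 4)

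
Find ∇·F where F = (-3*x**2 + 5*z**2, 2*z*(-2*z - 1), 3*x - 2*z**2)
-6*x - 4*z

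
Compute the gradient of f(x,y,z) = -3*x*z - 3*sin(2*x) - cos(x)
(-3*z + sin(x) - 6*cos(2*x), 0, -3*x)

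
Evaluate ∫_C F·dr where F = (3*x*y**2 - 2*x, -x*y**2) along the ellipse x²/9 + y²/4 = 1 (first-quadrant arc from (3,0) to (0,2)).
-18 - 3*pi/2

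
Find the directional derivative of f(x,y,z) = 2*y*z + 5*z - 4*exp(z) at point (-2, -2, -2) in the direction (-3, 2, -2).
2*sqrt(17)*(4 - 5*exp(2))*exp(-2)/17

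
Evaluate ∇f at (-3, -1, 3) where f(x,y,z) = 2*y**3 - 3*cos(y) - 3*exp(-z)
(0, 6 - 3*sin(1), 3*exp(-3))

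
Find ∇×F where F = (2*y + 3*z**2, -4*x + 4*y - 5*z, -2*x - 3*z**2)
(5, 6*z + 2, -6)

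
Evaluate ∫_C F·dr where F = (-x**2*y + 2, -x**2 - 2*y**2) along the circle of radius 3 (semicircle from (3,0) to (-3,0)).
-12 + 81*pi/8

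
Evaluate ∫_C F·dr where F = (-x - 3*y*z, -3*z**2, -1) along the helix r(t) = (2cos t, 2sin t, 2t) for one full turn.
4*pi*(-25 + 6*pi)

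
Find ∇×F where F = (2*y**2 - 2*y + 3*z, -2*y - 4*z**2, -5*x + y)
(8*z + 1, 8, 2 - 4*y)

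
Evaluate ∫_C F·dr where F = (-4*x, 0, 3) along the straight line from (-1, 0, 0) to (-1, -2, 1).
3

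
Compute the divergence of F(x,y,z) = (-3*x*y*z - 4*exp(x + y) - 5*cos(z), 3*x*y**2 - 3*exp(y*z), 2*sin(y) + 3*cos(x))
6*x*y - 3*y*z - 3*z*exp(y*z) - 4*exp(x + y)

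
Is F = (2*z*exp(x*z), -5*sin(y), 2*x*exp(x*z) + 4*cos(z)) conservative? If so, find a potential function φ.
Yes, F is conservative. φ = 2*exp(x*z) + 4*sin(z) + 5*cos(y)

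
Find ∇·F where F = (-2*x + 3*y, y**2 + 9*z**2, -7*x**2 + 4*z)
2*y + 2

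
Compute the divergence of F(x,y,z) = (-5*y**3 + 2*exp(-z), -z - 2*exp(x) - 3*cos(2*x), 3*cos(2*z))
-6*sin(2*z)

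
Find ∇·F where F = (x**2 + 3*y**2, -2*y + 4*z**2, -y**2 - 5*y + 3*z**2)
2*x + 6*z - 2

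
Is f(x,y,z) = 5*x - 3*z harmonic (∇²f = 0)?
Yes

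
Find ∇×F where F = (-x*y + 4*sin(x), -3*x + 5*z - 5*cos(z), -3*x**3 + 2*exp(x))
(-5*sin(z) - 5, 9*x**2 - 2*exp(x), x - 3)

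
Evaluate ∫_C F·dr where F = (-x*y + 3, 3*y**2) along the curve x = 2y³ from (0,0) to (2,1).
37/7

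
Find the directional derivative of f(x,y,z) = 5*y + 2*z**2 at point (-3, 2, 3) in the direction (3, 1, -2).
-19*sqrt(14)/14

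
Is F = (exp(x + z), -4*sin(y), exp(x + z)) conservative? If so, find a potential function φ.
Yes, F is conservative. φ = exp(x + z) + 4*cos(y)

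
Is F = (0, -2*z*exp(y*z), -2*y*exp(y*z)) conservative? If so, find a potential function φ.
Yes, F is conservative. φ = -2*exp(y*z)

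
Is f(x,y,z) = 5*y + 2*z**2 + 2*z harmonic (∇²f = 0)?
No, ∇²f = 4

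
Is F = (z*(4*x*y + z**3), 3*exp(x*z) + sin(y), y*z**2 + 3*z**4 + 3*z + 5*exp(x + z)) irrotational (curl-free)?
No, ∇×F = (-3*x*exp(x*z) + z**2, 4*x*y + 4*z**3 - 5*exp(x + z), z*(-4*x + 3*exp(x*z)))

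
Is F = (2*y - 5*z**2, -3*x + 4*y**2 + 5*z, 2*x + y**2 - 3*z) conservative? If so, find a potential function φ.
No, ∇×F = (2*y - 5, -10*z - 2, -5) ≠ 0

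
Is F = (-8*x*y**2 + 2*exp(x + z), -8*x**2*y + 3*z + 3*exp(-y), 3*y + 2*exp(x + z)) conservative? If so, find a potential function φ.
Yes, F is conservative. φ = -4*x**2*y**2 + 3*y*z + 2*exp(x + z) - 3*exp(-y)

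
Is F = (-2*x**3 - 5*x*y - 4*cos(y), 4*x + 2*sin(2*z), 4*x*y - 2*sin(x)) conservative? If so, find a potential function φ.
No, ∇×F = (4*x - 4*cos(2*z), -4*y + 2*cos(x), 5*x - 4*sin(y) + 4) ≠ 0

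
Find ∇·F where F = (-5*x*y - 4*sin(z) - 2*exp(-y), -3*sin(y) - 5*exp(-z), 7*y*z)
2*y - 3*cos(y)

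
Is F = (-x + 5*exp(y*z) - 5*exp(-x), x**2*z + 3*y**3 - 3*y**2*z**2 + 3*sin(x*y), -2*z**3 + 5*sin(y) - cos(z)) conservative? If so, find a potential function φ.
No, ∇×F = (-x**2 + 6*y**2*z + 5*cos(y), 5*y*exp(y*z), 2*x*z + 3*y*cos(x*y) - 5*z*exp(y*z)) ≠ 0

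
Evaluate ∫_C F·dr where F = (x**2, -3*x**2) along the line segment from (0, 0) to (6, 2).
0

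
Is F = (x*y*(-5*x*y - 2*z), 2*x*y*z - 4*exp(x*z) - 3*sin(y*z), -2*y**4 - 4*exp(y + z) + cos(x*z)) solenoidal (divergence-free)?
No, ∇·F = -10*x*y**2 + 2*x*z - x*sin(x*z) - 2*y*z - 3*z*cos(y*z) - 4*exp(y + z)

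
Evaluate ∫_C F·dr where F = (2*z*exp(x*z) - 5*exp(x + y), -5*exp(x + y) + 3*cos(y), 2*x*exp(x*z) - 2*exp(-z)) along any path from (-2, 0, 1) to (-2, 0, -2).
2*(-E - 1 + (1 + exp(2))*exp(4))*exp(-2)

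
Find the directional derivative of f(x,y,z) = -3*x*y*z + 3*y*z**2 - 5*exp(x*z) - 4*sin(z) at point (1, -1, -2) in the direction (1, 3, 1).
sqrt(11)*(5 - 4*exp(2)*cos(2) + 63*exp(2))*exp(-2)/11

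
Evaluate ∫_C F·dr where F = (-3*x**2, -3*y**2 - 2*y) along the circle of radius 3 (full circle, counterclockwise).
0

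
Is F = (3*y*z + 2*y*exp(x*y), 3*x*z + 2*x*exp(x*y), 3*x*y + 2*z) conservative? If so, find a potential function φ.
Yes, F is conservative. φ = 3*x*y*z + z**2 + 2*exp(x*y)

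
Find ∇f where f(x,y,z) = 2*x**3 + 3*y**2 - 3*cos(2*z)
(6*x**2, 6*y, 6*sin(2*z))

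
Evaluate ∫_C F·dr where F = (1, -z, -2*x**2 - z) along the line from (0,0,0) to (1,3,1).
-5/3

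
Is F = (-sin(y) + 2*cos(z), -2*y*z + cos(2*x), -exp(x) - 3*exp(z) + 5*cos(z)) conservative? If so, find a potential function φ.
No, ∇×F = (2*y, exp(x) - 2*sin(z), -2*sin(2*x) + cos(y)) ≠ 0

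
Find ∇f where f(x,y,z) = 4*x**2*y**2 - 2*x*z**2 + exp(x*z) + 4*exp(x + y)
(8*x*y**2 - 2*z**2 + z*exp(x*z) + 4*exp(x + y), 8*x**2*y + 4*exp(x + y), x*(-4*z + exp(x*z)))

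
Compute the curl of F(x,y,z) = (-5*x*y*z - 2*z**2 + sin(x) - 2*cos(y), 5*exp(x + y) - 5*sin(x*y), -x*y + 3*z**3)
(-x, -5*x*y + y - 4*z, 5*x*z - 5*y*cos(x*y) + 5*exp(x + y) - 2*sin(y))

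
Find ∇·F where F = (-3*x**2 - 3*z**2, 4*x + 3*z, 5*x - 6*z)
-6*x - 6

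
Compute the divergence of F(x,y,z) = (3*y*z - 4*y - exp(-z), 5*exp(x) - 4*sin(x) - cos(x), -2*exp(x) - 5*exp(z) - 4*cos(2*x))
-5*exp(z)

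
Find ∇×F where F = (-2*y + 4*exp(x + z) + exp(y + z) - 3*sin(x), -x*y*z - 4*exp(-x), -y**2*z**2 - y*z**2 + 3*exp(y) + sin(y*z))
(x*y - 2*y*z**2 - z**2 + z*cos(y*z) + 3*exp(y), 4*exp(x + z) + exp(y + z), -y*z - exp(y + z) + 2 + 4*exp(-x))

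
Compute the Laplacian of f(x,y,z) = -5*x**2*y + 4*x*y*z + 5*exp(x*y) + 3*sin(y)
5*x**2*exp(x*y) + 5*y*(y*exp(x*y) - 2) - 3*sin(y)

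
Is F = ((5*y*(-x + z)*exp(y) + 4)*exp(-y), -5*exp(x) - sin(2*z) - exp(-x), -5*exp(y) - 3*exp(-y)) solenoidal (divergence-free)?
No, ∇·F = -5*y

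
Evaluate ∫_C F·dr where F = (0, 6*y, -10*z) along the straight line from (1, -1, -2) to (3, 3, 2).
24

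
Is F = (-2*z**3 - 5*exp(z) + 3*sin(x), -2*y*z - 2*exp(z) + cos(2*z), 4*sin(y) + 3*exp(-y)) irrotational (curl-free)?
No, ∇×F = ((2*(y + exp(z) + sin(2*z) + 2*cos(y))*exp(y) - 3)*exp(-y), -6*z**2 - 5*exp(z), 0)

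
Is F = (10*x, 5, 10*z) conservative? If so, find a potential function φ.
Yes, F is conservative. φ = 5*x**2 + 5*y + 5*z**2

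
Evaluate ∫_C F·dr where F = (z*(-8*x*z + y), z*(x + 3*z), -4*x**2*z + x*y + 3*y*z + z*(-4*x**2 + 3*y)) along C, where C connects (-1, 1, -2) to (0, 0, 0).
2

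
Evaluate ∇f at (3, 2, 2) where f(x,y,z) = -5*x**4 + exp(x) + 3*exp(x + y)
(-540 + exp(3) + 3*exp(5), 3*exp(5), 0)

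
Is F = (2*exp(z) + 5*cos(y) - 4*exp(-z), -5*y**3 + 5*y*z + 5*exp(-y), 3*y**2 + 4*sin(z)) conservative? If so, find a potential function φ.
No, ∇×F = (y, 2*exp(z) + 4*exp(-z), 5*sin(y)) ≠ 0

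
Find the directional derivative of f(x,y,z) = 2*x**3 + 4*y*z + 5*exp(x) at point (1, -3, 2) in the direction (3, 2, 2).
5*sqrt(17)*(2 + 3*E)/17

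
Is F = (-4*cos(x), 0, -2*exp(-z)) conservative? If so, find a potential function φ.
Yes, F is conservative. φ = -4*sin(x) + 2*exp(-z)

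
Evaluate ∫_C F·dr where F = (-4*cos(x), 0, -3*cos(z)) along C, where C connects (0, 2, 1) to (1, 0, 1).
-4*sin(1)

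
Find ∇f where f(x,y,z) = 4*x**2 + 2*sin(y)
(8*x, 2*cos(y), 0)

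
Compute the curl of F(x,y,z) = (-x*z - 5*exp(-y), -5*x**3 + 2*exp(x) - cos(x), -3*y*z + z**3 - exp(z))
(-3*z, -x, -15*x**2 + 2*exp(x) + sin(x) - 5*exp(-y))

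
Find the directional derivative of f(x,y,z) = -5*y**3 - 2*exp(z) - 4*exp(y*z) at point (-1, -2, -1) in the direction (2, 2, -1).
-40 + 2*exp(-1)/3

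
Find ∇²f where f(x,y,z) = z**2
2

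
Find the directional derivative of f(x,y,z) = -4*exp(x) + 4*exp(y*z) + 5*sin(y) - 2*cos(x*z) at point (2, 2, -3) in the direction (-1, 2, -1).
sqrt(6)*(5*exp(6)*cos(2) - 16 - exp(6)*sin(6) + 2*exp(8))*exp(-6)/3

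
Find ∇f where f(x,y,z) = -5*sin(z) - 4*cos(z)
(0, 0, 4*sin(z) - 5*cos(z))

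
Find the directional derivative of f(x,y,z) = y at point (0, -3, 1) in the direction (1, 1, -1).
sqrt(3)/3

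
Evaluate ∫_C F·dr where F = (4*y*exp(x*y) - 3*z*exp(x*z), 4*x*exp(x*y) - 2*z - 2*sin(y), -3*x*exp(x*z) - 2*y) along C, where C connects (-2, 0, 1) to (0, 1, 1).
-7 + 3*exp(-2) + 2*cos(1)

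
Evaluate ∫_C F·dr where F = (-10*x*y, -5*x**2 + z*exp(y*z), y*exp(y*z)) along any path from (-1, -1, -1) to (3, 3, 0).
-139 - E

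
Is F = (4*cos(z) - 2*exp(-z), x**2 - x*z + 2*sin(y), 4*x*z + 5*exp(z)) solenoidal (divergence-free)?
No, ∇·F = 4*x + 5*exp(z) + 2*cos(y)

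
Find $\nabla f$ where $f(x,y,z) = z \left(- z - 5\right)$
(0, 0, -2*z - 5)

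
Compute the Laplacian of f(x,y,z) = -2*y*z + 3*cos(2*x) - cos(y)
-12*cos(2*x) + cos(y)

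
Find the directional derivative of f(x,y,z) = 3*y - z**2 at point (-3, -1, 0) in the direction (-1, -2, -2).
-2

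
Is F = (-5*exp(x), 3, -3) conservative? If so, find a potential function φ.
Yes, F is conservative. φ = 3*y - 3*z - 5*exp(x)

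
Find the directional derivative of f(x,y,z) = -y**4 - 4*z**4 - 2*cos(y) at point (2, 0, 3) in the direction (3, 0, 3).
-216*sqrt(2)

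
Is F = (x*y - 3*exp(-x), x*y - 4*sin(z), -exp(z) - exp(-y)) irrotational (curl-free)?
No, ∇×F = (4*cos(z) + exp(-y), 0, -x + y)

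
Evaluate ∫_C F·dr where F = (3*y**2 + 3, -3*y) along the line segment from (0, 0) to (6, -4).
90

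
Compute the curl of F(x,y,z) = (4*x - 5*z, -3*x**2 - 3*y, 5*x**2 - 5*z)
(0, -10*x - 5, -6*x)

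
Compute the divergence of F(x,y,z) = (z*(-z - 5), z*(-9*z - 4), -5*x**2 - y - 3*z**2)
-6*z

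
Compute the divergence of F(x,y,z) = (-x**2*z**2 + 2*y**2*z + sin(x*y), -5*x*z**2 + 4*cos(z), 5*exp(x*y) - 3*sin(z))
-2*x*z**2 + y*cos(x*y) - 3*cos(z)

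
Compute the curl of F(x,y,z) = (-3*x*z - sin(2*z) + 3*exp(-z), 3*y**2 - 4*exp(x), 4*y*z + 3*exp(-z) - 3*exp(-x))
(4*z, -3*x - 2*cos(2*z) - 3*exp(-z) - 3*exp(-x), -4*exp(x))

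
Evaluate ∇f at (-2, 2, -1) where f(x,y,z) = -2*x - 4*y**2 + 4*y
(-2, -12, 0)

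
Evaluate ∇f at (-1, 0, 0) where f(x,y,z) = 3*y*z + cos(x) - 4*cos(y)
(sin(1), 0, 0)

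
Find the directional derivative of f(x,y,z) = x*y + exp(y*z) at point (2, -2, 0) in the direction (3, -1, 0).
-4*sqrt(10)/5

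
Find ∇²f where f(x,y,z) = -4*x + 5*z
0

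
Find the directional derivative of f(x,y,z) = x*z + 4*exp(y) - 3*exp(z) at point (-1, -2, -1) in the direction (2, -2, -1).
(-8 - exp(2) + 3*E)*exp(-2)/3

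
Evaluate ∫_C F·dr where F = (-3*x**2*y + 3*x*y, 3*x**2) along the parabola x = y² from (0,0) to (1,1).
33/35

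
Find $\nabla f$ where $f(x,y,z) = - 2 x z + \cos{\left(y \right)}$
(-2*z, -sin(y), -2*x)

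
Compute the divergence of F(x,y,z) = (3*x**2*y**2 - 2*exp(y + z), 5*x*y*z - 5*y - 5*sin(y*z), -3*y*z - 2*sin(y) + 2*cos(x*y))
6*x*y**2 + 5*x*z - 3*y - 5*z*cos(y*z) - 5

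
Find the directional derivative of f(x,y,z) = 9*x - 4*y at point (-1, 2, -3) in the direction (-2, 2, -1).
-26/3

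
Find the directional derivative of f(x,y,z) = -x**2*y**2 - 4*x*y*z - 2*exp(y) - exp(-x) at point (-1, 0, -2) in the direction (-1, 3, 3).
sqrt(19)*(-30 - E)/19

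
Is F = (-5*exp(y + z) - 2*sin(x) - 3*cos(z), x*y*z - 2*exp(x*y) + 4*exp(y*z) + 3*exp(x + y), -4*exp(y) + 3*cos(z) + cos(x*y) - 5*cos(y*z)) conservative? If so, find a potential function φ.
No, ∇×F = (-x*y - x*sin(x*y) - 4*y*exp(y*z) + 5*z*sin(y*z) - 4*exp(y), y*sin(x*y) - 5*exp(y + z) + 3*sin(z), y*z - 2*y*exp(x*y) + 3*exp(x + y) + 5*exp(y + z)) ≠ 0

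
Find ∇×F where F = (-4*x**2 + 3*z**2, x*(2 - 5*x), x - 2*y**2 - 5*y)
(-4*y - 5, 6*z - 1, 2 - 10*x)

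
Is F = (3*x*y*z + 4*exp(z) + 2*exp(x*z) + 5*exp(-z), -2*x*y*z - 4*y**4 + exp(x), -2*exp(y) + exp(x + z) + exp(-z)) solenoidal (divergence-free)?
No, ∇·F = -2*x*z - 16*y**3 + 3*y*z + 2*z*exp(x*z) + exp(x + z) - exp(-z)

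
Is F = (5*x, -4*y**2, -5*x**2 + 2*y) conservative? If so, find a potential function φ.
No, ∇×F = (2, 10*x, 0) ≠ 0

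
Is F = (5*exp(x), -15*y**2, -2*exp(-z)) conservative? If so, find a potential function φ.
Yes, F is conservative. φ = -5*y**3 + 5*exp(x) + 2*exp(-z)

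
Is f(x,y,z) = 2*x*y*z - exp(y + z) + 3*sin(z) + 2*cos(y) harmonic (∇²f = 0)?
No, ∇²f = -2*exp(y + z) - 3*sin(z) - 2*cos(y)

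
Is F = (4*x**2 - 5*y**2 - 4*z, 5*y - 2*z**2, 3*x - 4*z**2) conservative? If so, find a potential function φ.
No, ∇×F = (4*z, -7, 10*y) ≠ 0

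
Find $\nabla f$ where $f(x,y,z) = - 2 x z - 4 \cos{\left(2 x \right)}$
(-2*z + 8*sin(2*x), 0, -2*x)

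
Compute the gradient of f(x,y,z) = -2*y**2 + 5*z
(0, -4*y, 5)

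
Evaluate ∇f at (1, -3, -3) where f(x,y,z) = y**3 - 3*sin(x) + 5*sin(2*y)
(-3*cos(1), 10*cos(6) + 27, 0)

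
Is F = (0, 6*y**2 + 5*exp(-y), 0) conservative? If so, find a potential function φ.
Yes, F is conservative. φ = 2*y**3 - 5*exp(-y)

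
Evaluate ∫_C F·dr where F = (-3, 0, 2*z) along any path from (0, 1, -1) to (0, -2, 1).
0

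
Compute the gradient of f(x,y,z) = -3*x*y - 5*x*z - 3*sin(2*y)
(-3*y - 5*z, -3*x - 6*cos(2*y), -5*x)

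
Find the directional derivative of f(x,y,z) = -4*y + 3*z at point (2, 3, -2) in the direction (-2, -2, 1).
11/3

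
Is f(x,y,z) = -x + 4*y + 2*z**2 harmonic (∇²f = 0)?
No, ∇²f = 4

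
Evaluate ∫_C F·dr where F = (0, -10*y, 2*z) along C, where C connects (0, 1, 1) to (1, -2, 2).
-12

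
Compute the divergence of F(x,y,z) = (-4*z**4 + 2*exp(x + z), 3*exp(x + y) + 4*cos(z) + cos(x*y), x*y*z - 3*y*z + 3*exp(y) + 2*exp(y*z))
x*y - x*sin(x*y) + 2*y*exp(y*z) - 3*y + 3*exp(x + y) + 2*exp(x + z)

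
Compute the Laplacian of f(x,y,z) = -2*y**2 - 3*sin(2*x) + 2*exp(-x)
12*sin(2*x) - 4 + 2*exp(-x)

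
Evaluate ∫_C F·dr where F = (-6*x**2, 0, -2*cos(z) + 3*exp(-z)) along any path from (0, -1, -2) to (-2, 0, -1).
-3*E - 2*sin(2) + 2*sin(1) + 16 + 3*exp(2)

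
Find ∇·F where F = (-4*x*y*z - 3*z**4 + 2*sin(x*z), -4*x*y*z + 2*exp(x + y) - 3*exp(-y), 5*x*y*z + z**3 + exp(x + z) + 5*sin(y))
((5*x*y - 4*x*z - 4*y*z + 3*z**2 + 2*z*cos(x*z) + 2*exp(x + y) + exp(x + z))*exp(y) + 3)*exp(-y)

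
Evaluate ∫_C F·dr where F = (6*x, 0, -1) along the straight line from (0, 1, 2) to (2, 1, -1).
15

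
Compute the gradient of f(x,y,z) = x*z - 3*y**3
(z, -9*y**2, x)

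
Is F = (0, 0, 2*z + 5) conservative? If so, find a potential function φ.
Yes, F is conservative. φ = z*(z + 5)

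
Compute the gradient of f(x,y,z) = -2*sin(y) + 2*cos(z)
(0, -2*cos(y), -2*sin(z))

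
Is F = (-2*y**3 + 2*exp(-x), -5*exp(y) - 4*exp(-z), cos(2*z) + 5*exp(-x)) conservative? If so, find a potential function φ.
No, ∇×F = (-4*exp(-z), 5*exp(-x), 6*y**2) ≠ 0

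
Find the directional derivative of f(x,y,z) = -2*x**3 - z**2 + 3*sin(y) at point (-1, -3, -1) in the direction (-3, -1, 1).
sqrt(11)*(20 - 3*cos(3))/11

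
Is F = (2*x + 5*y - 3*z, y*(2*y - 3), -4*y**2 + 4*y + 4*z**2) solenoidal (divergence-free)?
No, ∇·F = 4*y + 8*z - 1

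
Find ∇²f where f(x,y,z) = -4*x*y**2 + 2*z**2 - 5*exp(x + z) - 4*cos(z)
-8*x - 10*exp(x + z) + 4*cos(z) + 4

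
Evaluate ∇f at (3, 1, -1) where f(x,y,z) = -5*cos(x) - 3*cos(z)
(5*sin(3), 0, -3*sin(1))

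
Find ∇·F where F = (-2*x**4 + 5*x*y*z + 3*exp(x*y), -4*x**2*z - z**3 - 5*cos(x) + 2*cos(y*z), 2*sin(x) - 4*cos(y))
-8*x**3 + 5*y*z + 3*y*exp(x*y) - 2*z*sin(y*z)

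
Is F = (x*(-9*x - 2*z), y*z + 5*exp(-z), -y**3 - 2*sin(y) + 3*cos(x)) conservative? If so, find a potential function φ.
No, ∇×F = (-3*y**2 - y - 2*cos(y) + 5*exp(-z), -2*x + 3*sin(x), 0) ≠ 0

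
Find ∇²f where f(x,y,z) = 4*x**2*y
8*y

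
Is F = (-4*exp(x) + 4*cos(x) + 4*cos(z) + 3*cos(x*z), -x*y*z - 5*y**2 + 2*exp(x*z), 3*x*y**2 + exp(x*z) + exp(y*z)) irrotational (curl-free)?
No, ∇×F = (7*x*y - 2*x*exp(x*z) + z*exp(y*z), -3*x*sin(x*z) - 3*y**2 - z*exp(x*z) - 4*sin(z), z*(-y + 2*exp(x*z)))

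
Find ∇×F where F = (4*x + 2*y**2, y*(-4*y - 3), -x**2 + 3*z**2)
(0, 2*x, -4*y)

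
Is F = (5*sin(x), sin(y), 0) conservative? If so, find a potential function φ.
Yes, F is conservative. φ = -5*cos(x) - cos(y)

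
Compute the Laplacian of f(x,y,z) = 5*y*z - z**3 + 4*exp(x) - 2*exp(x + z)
-6*z + 4*exp(x) - 4*exp(x + z)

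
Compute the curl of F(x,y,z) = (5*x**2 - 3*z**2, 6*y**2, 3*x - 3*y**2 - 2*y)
(-6*y - 2, -6*z - 3, 0)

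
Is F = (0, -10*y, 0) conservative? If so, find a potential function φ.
Yes, F is conservative. φ = -5*y**2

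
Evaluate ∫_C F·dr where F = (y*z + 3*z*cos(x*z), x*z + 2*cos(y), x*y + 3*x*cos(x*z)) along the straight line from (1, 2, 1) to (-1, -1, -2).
-5*sin(1) - 4 + sin(2)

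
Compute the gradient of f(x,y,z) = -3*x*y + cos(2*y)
(-3*y, -3*x - 2*sin(2*y), 0)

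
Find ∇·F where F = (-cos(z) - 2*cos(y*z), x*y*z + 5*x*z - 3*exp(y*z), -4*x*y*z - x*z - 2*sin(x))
-4*x*y + x*z - x - 3*z*exp(y*z)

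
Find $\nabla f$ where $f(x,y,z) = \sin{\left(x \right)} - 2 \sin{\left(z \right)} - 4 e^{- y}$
(cos(x), 4*exp(-y), -2*cos(z))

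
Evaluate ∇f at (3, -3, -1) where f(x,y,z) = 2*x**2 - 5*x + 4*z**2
(7, 0, -8)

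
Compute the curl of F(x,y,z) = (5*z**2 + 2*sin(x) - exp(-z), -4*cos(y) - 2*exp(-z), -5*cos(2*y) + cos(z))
(10*sin(2*y) - 2*exp(-z), 10*z + exp(-z), 0)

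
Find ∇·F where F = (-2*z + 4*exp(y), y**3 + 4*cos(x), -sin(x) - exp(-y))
3*y**2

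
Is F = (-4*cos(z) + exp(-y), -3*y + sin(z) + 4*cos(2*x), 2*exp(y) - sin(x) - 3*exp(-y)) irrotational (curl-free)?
No, ∇×F = (-cos(z) - sinh(y) + 5*cosh(y), 4*sin(z) + cos(x), -8*sin(2*x) + exp(-y))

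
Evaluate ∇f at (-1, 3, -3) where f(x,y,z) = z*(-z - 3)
(0, 0, 3)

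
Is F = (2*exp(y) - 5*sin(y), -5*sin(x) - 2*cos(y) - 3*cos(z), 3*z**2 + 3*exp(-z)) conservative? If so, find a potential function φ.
No, ∇×F = (-3*sin(z), 0, -2*exp(y) - 5*cos(x) + 5*cos(y)) ≠ 0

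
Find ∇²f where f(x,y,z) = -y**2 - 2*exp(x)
-2*exp(x) - 2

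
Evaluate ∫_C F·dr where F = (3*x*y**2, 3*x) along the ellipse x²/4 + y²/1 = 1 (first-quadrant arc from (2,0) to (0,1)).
-3 + 3*pi/2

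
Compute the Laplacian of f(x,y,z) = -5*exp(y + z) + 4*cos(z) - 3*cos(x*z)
3*x**2*cos(x*z) + 3*z**2*cos(x*z) - 10*exp(y + z) - 4*cos(z)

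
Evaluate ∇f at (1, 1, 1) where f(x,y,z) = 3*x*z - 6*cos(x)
(3 + 6*sin(1), 0, 3)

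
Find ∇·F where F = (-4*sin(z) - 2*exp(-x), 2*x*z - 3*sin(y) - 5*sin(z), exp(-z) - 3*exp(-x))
-3*cos(y) - exp(-z) + 2*exp(-x)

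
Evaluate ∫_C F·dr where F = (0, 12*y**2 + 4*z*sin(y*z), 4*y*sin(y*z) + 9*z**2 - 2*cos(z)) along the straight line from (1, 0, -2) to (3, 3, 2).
-4*cos(6) - 4*sin(2) + 160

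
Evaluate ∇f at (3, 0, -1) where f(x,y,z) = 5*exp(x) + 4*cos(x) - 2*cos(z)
(-4*sin(3) + 5*exp(3), 0, -2*sin(1))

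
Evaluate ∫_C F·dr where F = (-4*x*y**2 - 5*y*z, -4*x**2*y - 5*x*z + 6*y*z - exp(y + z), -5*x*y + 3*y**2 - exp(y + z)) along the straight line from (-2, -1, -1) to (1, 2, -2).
-12 + exp(-2)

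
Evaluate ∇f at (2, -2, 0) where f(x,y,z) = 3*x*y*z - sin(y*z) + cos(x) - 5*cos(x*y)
(10*sin(4) - sin(2), -10*sin(4), -10)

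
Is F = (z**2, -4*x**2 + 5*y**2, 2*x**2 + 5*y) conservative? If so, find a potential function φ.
No, ∇×F = (5, -4*x + 2*z, -8*x) ≠ 0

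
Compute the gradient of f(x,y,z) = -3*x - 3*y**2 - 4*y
(-3, -6*y - 4, 0)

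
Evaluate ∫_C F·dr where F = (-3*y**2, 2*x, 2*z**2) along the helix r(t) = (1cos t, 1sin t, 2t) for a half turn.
pi + 4 + 16*pi**3/3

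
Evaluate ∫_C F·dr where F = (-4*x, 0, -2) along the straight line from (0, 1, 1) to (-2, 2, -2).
-2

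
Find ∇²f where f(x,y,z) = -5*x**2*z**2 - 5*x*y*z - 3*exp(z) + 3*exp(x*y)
3*x**2*exp(x*y) - 10*x**2 + 3*y**2*exp(x*y) - 10*z**2 - 3*exp(z)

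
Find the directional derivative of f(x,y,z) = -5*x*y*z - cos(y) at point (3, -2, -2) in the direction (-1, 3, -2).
sqrt(14)*(50 - 3*sin(2))/14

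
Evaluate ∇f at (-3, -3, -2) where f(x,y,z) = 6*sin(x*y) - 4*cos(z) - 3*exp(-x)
(-18*cos(9) + 3*exp(3), -18*cos(9), -4*sin(2))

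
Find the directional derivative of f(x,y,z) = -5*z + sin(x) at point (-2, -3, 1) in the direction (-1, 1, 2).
-sqrt(6)*(cos(2) + 10)/6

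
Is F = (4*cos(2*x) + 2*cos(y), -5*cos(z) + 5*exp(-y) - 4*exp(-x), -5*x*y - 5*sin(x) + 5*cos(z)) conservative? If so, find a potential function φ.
No, ∇×F = (-5*x - 5*sin(z), 5*y + 5*cos(x), 2*sin(y) + 4*exp(-x)) ≠ 0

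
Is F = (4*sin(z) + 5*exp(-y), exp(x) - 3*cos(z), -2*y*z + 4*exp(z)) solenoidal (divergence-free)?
No, ∇·F = -2*y + 4*exp(z)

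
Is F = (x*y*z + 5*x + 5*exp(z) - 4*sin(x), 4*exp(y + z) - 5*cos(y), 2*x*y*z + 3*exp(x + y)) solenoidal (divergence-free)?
No, ∇·F = 2*x*y + y*z + 4*exp(y + z) + 5*sin(y) - 4*cos(x) + 5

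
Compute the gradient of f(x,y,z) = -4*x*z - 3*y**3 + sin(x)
(-4*z + cos(x), -9*y**2, -4*x)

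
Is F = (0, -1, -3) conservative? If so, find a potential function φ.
Yes, F is conservative. φ = -y - 3*z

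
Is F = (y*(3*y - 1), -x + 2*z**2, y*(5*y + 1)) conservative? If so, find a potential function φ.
No, ∇×F = (10*y - 4*z + 1, 0, -6*y) ≠ 0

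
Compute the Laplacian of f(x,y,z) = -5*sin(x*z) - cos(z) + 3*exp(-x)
5*x**2*sin(x*z) + 5*z**2*sin(x*z) + cos(z) + 3*exp(-x)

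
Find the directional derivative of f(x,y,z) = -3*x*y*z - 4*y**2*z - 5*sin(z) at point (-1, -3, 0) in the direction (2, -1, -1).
25*sqrt(6)/3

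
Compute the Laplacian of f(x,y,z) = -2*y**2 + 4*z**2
4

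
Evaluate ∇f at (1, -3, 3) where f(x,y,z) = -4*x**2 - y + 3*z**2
(-8, -1, 18)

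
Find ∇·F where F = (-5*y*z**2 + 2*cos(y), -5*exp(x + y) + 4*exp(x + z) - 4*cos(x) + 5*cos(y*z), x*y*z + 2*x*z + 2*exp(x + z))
x*y + 2*x - 5*z*sin(y*z) - 5*exp(x + y) + 2*exp(x + z)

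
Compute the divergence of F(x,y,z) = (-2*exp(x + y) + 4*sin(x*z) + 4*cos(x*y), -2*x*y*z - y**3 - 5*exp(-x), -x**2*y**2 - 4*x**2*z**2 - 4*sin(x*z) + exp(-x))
-8*x**2*z - 2*x*z - 4*x*cos(x*z) - 3*y**2 - 4*y*sin(x*y) + 4*z*cos(x*z) - 2*exp(x + y)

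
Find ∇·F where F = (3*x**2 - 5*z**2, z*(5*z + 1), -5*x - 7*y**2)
6*x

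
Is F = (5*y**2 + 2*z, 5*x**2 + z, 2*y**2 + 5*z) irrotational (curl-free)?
No, ∇×F = (4*y - 1, 2, 10*x - 10*y)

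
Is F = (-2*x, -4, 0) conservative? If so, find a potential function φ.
Yes, F is conservative. φ = -x**2 - 4*y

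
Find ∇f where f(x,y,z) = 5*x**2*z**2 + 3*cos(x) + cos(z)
(10*x*z**2 - 3*sin(x), 0, 10*x**2*z - sin(z))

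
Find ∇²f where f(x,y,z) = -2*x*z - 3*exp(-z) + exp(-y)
-3*exp(-z) + exp(-y)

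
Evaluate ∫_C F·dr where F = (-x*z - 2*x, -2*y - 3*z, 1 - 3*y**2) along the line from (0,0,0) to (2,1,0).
-5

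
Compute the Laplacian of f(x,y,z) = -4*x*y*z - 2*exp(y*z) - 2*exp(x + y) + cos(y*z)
-2*y**2*exp(y*z) - y**2*cos(y*z) - 2*z**2*exp(y*z) - z**2*cos(y*z) - 4*exp(x + y)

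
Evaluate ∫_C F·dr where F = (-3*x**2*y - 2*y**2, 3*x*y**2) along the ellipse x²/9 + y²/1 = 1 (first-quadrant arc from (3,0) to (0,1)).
4 + 45*pi/8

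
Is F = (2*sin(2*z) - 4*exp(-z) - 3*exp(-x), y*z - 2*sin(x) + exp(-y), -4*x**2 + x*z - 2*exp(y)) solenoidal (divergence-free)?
No, ∇·F = x + z - exp(-y) + 3*exp(-x)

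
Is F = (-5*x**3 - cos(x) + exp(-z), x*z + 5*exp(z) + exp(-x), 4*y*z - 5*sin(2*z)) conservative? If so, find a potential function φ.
No, ∇×F = (-x + 4*z - 5*exp(z), -exp(-z), z - exp(-x)) ≠ 0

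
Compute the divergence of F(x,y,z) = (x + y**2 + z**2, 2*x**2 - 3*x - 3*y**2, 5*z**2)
-6*y + 10*z + 1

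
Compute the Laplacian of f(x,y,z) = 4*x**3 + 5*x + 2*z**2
24*x + 4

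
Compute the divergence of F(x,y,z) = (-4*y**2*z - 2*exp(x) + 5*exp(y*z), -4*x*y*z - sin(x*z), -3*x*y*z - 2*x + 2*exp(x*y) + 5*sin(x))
-3*x*y - 4*x*z - 2*exp(x)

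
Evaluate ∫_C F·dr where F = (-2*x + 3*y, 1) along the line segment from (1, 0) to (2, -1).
-11/2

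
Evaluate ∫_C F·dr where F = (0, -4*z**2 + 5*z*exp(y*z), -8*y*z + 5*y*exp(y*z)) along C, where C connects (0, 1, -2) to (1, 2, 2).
-16 - 5*exp(-2) + 5*exp(4)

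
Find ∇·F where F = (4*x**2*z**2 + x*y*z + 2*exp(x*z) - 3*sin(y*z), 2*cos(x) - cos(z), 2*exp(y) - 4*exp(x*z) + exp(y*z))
8*x*z**2 - 4*x*exp(x*z) + y*z + y*exp(y*z) + 2*z*exp(x*z)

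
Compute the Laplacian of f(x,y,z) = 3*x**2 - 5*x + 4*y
6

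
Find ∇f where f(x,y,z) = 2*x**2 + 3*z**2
(4*x, 0, 6*z)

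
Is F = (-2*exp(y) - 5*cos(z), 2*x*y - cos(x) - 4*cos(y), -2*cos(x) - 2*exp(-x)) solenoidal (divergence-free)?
No, ∇·F = 2*x + 4*sin(y)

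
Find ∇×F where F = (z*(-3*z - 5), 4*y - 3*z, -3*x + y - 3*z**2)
(4, -6*z - 2, 0)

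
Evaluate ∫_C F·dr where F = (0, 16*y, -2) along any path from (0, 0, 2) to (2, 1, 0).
12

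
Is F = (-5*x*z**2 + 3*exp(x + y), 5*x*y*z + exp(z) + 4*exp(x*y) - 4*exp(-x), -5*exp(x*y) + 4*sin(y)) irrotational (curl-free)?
No, ∇×F = (-5*x*y - 5*x*exp(x*y) - exp(z) + 4*cos(y), -10*x*z + 5*y*exp(x*y), 5*y*z + 4*y*exp(x*y) - 3*exp(x + y) + 4*exp(-x))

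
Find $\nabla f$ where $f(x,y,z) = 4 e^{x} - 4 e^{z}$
(4*exp(x), 0, -4*exp(z))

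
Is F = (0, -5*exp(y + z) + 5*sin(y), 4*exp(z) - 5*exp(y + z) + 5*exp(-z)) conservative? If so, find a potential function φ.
Yes, F is conservative. φ = 4*exp(z) - 5*exp(y + z) - 5*cos(y) - 5*exp(-z)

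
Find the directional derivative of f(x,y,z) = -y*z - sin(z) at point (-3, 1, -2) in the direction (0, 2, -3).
sqrt(13)*(3*cos(2) + 7)/13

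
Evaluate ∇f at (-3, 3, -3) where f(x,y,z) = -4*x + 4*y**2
(-4, 24, 0)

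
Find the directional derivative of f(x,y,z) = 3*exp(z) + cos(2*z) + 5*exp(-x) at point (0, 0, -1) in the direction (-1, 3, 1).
sqrt(11)*(3 + 2*E*sin(2) + 5*E)*exp(-1)/11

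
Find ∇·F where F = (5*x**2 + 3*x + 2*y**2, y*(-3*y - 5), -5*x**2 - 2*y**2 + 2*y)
10*x - 6*y - 2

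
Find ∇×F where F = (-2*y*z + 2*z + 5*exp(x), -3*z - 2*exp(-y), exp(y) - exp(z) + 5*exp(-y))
(exp(y) + 3 - 5*exp(-y), 2 - 2*y, 2*z)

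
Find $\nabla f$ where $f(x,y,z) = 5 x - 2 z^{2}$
(5, 0, -4*z)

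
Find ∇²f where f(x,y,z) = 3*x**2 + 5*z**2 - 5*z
16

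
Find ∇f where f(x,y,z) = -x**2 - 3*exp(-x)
(-2*x + 3*exp(-x), 0, 0)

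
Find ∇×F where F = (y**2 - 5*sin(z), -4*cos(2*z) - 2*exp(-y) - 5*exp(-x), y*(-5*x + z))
(-5*x + z - 8*sin(2*z), 5*y - 5*cos(z), -2*y + 5*exp(-x))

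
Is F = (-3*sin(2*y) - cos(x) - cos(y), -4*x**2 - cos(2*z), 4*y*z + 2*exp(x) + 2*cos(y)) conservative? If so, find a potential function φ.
No, ∇×F = (4*z - 2*sin(y) - 2*sin(2*z), -2*exp(x), -8*x - sin(y) + 6*cos(2*y)) ≠ 0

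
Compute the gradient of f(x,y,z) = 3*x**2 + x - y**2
(6*x + 1, -2*y, 0)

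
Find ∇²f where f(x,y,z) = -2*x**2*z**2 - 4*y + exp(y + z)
-4*x**2 - 4*z**2 + 2*exp(y + z)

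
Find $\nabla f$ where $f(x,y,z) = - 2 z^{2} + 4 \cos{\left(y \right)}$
(0, -4*sin(y), -4*z)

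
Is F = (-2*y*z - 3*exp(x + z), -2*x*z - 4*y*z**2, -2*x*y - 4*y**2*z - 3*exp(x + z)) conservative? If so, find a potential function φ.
Yes, F is conservative. φ = -2*x*y*z - 2*y**2*z**2 - 3*exp(x + z)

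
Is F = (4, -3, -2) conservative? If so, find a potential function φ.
Yes, F is conservative. φ = 4*x - 3*y - 2*z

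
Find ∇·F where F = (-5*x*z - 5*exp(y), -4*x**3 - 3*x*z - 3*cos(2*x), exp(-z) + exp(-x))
-5*z - exp(-z)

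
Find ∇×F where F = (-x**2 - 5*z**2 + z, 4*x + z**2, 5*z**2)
(-2*z, 1 - 10*z, 4)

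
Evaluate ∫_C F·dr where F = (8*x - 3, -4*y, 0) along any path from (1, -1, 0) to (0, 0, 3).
1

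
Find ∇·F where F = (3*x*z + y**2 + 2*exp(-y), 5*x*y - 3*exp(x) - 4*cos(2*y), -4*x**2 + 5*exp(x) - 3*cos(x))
5*x + 3*z + 8*sin(2*y)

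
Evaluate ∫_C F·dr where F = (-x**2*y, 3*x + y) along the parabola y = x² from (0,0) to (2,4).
88/5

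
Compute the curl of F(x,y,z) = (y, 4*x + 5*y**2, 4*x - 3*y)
(-3, -4, 3)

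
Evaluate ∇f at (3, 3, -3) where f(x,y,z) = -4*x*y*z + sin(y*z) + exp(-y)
(36, -exp(-3) - 3*cos(9) + 36, -36 + 3*cos(9))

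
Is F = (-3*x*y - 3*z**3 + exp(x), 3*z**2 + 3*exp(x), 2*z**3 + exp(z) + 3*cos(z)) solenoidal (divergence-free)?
No, ∇·F = -3*y + 6*z**2 + exp(x) + exp(z) - 3*sin(z)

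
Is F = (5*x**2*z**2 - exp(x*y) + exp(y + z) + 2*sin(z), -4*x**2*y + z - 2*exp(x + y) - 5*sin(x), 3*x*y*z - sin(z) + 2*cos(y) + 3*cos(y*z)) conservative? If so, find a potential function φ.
No, ∇×F = (3*x*z - 3*z*sin(y*z) - 2*sin(y) - 1, 10*x**2*z - 3*y*z + exp(y + z) + 2*cos(z), -8*x*y + x*exp(x*y) - 2*exp(x + y) - exp(y + z) - 5*cos(x)) ≠ 0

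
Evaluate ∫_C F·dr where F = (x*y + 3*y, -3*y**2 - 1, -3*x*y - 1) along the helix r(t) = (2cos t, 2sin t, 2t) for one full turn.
-16*pi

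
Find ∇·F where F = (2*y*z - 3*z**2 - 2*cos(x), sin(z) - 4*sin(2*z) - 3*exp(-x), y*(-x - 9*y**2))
2*sin(x)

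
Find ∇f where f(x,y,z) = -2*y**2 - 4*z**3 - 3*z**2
(0, -4*y, 6*z*(-2*z - 1))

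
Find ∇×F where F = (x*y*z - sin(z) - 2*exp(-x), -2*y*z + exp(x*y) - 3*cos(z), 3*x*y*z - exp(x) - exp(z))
(3*x*z + 2*y - 3*sin(z), x*y - 3*y*z + exp(x) - cos(z), -x*z + y*exp(x*y))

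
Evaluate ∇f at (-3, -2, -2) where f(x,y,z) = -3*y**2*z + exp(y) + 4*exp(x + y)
(4*exp(-5), -24 + 4*exp(-5) + exp(-2), -12)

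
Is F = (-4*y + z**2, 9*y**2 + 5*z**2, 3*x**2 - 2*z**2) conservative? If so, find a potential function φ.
No, ∇×F = (-10*z, -6*x + 2*z, 4) ≠ 0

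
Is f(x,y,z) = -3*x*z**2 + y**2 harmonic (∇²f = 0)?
No, ∇²f = 2 - 6*x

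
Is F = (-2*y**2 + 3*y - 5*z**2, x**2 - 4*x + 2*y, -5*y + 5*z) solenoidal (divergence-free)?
No, ∇·F = 7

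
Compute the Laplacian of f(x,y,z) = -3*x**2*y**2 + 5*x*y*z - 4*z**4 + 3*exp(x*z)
3*x**2*exp(x*z) - 6*x**2 - 6*y**2 + 3*z**2*exp(x*z) - 48*z**2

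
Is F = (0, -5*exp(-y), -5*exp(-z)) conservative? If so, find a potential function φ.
Yes, F is conservative. φ = 5*exp(-z) + 5*exp(-y)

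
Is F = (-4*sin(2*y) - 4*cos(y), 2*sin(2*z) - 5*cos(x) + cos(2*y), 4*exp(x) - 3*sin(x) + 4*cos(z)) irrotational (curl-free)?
No, ∇×F = (-4*cos(2*z), -4*exp(x) + 3*cos(x), 5*sin(x) - 4*sin(y) + 8*cos(2*y))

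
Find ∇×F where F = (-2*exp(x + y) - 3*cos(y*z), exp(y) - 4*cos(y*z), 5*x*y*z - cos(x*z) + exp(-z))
(5*x*z - 4*y*sin(y*z), -5*y*z + 3*y*sin(y*z) - z*sin(x*z), -3*z*sin(y*z) + 2*exp(x + y))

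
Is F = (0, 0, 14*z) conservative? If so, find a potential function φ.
Yes, F is conservative. φ = 7*z**2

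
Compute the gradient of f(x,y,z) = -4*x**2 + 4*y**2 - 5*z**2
(-8*x, 8*y, -10*z)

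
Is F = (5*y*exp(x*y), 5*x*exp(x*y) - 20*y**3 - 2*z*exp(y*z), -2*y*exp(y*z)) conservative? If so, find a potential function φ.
Yes, F is conservative. φ = -5*y**4 + 5*exp(x*y) - 2*exp(y*z)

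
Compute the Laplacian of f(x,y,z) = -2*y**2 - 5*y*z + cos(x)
-cos(x) - 4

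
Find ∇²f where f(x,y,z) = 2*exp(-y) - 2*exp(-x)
2*exp(-y) - 2*exp(-x)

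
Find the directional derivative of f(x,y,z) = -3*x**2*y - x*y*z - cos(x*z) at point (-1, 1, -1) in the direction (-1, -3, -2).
3*sqrt(14)*(sin(1) + 1)/14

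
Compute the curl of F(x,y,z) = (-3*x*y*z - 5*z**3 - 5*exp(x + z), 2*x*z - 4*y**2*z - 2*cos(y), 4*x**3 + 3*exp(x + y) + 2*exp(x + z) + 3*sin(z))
(-2*x + 4*y**2 + 3*exp(x + y), -12*x**2 - 3*x*y - 15*z**2 - 3*exp(x + y) - 7*exp(x + z), z*(3*x + 2))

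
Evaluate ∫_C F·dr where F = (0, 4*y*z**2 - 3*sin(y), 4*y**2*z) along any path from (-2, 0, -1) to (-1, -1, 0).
-3 + 3*cos(1)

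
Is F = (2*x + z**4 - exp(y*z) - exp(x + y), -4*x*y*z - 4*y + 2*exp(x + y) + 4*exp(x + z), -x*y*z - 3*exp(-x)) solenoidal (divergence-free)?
No, ∇·F = -x*y - 4*x*z + exp(x + y) - 2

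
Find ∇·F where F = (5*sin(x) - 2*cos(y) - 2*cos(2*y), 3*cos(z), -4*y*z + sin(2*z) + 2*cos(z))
-4*y - 2*sin(z) + 5*cos(x) + 2*cos(2*z)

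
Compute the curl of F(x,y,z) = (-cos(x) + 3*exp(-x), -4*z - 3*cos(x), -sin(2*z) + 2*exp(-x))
(4, 2*exp(-x), 3*sin(x))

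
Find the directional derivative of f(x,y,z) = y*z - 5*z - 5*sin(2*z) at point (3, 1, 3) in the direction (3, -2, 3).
-3*sqrt(22)*(3 + 5*cos(6))/11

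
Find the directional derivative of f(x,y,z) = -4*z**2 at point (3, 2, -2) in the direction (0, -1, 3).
24*sqrt(10)/5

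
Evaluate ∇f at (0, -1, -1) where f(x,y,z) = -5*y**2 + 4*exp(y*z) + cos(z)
(0, 10 - 4*E, -4*E + sin(1))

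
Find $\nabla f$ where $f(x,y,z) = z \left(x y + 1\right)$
(y*z, x*z, x*y + 1)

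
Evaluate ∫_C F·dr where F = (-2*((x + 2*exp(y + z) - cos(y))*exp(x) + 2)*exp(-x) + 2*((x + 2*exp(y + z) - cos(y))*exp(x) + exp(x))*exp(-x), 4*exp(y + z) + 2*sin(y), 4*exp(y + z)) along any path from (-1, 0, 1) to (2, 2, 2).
-8*E + 4*exp(-2) - 2*cos(2) + 8 + 4*exp(4)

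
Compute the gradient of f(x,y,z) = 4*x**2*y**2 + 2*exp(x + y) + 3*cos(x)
(8*x*y**2 + 2*exp(x + y) - 3*sin(x), 8*x**2*y + 2*exp(x + y), 0)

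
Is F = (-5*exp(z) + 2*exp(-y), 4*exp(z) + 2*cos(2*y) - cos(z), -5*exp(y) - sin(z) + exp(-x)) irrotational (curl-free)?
No, ∇×F = (-5*exp(y) - 4*exp(z) - sin(z), -5*exp(z) + exp(-x), 2*exp(-y))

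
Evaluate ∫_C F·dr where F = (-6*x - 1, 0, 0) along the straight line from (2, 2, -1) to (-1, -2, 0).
12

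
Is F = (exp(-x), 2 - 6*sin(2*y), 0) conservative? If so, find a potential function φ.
Yes, F is conservative. φ = 2*y + 3*cos(2*y) - exp(-x)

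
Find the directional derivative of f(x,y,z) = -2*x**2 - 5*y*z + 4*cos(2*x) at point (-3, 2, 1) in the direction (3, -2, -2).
6*sqrt(17)*(4*sin(6) + 11)/17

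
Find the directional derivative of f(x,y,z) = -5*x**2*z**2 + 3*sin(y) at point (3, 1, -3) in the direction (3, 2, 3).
3*sqrt(22)*cos(1)/11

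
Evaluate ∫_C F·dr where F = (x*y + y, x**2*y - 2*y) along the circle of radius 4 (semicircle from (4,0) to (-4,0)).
-8*pi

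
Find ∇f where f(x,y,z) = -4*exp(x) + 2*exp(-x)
(-4*exp(x) - 2*exp(-x), 0, 0)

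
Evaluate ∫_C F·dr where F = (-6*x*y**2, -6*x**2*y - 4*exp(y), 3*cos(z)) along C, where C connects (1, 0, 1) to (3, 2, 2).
-104 - 4*exp(2) - 3*sin(1) + 3*sin(2)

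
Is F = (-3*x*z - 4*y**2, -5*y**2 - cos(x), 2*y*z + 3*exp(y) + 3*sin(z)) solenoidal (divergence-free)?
No, ∇·F = -8*y - 3*z + 3*cos(z)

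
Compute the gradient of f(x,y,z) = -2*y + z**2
(0, -2, 2*z)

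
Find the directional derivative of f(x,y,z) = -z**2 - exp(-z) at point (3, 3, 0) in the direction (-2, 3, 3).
3*sqrt(22)/22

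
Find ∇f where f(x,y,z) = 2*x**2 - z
(4*x, 0, -1)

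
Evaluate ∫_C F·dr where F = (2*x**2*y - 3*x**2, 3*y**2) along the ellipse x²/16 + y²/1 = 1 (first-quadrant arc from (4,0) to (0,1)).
65 - 8*pi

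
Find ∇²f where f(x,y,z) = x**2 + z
2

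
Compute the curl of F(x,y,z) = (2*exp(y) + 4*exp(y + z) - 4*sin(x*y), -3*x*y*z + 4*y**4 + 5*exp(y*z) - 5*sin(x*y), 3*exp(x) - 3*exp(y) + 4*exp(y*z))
(3*x*y - 5*y*exp(y*z) + 4*z*exp(y*z) - 3*exp(y), -3*exp(x) + 4*exp(y + z), 4*x*cos(x*y) - 3*y*z - 5*y*cos(x*y) - 2*exp(y) - 4*exp(y + z))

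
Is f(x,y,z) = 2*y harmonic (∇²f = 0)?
Yes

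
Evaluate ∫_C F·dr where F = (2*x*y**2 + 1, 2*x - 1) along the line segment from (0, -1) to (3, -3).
50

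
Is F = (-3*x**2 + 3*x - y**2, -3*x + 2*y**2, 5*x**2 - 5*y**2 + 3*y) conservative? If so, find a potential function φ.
No, ∇×F = (3 - 10*y, -10*x, 2*y - 3) ≠ 0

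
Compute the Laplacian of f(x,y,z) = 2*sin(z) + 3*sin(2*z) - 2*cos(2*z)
-2*sin(z) - 12*sin(2*z) + 8*cos(2*z)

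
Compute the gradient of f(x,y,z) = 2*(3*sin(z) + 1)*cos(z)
(0, 0, -2*sin(z) + 6*cos(2*z))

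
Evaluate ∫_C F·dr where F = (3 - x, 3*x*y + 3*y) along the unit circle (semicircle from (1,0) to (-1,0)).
-4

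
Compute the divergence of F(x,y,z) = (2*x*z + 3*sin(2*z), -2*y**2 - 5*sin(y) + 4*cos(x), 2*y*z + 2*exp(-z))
-2*y + 2*z - 5*cos(y) - 2*exp(-z)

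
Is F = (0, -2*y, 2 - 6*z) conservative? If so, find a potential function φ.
Yes, F is conservative. φ = -y**2 - 3*z**2 + 2*z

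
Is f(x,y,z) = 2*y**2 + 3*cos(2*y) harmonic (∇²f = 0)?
No, ∇²f = 4 - 12*cos(2*y)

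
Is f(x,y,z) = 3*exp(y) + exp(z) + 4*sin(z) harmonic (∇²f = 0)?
No, ∇²f = 3*exp(y) + exp(z) - 4*sin(z)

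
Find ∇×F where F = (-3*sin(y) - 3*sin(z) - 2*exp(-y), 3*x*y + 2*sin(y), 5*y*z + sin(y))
(5*z + cos(y), -3*cos(z), 3*y + 3*cos(y) - 2*exp(-y))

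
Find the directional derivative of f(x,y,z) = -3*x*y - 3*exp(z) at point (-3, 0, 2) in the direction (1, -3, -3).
9*sqrt(19)*(-3 + exp(2))/19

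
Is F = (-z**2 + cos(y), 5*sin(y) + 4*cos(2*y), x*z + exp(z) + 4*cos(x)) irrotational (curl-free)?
No, ∇×F = (0, -3*z + 4*sin(x), sin(y))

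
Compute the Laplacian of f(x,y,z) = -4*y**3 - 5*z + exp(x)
-24*y + exp(x)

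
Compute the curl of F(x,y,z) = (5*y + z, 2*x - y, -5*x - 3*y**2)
(-6*y, 6, -3)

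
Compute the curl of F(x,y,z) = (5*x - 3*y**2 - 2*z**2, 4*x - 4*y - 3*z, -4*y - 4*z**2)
(-1, -4*z, 6*y + 4)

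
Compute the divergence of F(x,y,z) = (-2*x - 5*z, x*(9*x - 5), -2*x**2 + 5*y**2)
-2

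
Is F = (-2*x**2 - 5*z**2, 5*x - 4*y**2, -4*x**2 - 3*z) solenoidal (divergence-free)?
No, ∇·F = -4*x - 8*y - 3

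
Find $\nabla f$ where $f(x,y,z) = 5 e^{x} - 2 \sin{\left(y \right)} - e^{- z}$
(5*exp(x), -2*cos(y), exp(-z))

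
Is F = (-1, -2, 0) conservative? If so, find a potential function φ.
Yes, F is conservative. φ = -x - 2*y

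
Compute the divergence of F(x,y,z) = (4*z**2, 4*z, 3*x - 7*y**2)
0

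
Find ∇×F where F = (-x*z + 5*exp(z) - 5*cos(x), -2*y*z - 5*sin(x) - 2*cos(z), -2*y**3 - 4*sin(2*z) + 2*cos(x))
(-6*y**2 + 2*y - 2*sin(z), -x + 5*exp(z) + 2*sin(x), -5*cos(x))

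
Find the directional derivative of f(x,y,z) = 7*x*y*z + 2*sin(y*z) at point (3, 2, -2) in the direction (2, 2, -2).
-8*sqrt(3)*(cos(4) + 14)/3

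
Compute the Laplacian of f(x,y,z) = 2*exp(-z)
2*exp(-z)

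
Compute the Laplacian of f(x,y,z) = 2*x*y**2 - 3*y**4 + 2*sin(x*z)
-2*x**2*sin(x*z) + 4*x - 36*y**2 - 2*z**2*sin(x*z)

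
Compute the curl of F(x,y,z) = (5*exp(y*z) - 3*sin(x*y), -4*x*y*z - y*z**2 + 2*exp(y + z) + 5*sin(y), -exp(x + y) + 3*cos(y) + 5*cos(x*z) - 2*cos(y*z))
(4*x*y + 2*y*z + 2*z*sin(y*z) - exp(x + y) - 2*exp(y + z) - 3*sin(y), 5*y*exp(y*z) + 5*z*sin(x*z) + exp(x + y), 3*x*cos(x*y) - 4*y*z - 5*z*exp(y*z))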